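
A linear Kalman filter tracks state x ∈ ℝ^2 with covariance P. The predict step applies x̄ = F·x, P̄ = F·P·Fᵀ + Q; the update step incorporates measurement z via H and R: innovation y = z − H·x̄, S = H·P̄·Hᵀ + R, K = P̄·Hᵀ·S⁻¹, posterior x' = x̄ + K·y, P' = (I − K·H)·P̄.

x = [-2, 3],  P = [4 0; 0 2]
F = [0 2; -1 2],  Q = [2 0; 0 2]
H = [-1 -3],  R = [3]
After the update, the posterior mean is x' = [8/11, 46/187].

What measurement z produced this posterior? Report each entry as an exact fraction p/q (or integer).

x̄ = F·x = [6, 8]
P̄ = F·P·Fᵀ + Q = [10 8; 8 14]
S = H·P̄·Hᵀ + R = [187]
K = P̄·Hᵀ·S⁻¹ = [-2/11; -50/187]
x' − x̄ = [-58/11, -1450/187] = K·y
y = (KᵀK)⁻¹·Kᵀ·(x' − x̄) = [29]
z = y + H·x̄ = [29] + [-30] = [-1]

z = [-1]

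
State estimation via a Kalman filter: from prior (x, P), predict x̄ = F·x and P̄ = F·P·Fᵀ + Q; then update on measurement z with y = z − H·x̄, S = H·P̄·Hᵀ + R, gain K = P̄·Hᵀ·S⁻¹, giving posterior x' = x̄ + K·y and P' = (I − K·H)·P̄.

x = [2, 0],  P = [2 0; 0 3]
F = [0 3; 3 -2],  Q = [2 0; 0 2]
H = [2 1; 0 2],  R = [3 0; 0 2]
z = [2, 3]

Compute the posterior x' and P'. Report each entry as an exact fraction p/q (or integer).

x̄ = F·x = [0, 6]
P̄ = F·P·Fᵀ + Q = [29 -18; -18 32]
y = z − H·x̄ = [-4, -9]
S = H·P̄·Hᵀ + R = [79 -8; -8 130]
K = P̄·Hᵀ·S⁻¹ = [2456/5103 -1262/5103; -4/5103 2512/5103]
x' = x̄ + K·y = [1534/5103, 8026/5103]
P' = (I − K·H)·P̄ = [4315/5103 -1262/5103; -1262/5103 2512/5103]

x' = [1534/5103, 8026/5103]
P' = [4315/5103 -1262/5103; -1262/5103 2512/5103]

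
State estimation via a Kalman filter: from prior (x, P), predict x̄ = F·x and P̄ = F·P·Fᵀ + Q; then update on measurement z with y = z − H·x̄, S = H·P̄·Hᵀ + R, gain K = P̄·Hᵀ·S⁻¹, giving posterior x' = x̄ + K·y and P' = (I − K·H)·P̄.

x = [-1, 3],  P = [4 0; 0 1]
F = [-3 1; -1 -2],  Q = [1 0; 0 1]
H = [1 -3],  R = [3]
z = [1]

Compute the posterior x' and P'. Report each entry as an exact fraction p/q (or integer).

x̄ = F·x = [6, -5]
P̄ = F·P·Fᵀ + Q = [38 10; 10 9]
y = z − H·x̄ = [-20]
S = H·P̄·Hᵀ + R = [62]
K = P̄·Hᵀ·S⁻¹ = [4/31; -17/62]
x' = x̄ + K·y = [106/31, 15/31]
P' = (I − K·H)·P̄ = [1146/31 378/31; 378/31 269/62]

x' = [106/31, 15/31]
P' = [1146/31 378/31; 378/31 269/62]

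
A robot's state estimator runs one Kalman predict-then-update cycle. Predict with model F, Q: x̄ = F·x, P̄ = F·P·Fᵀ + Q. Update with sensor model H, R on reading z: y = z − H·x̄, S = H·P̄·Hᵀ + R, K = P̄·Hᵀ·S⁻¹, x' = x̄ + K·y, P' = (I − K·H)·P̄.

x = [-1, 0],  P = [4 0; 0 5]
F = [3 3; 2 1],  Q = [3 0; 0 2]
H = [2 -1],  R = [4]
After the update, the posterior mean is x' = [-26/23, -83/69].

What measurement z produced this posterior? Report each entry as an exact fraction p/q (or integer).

z = [-1]

x̄ = F·x = [-3, -2]
P̄ = F·P·Fᵀ + Q = [84 39; 39 23]
S = H·P̄·Hᵀ + R = [207]
K = P̄·Hᵀ·S⁻¹ = [43/69; 55/207]
x' − x̄ = [43/23, 55/69] = K·y
y = (KᵀK)⁻¹·Kᵀ·(x' − x̄) = [3]
z = y + H·x̄ = [3] + [-4] = [-1]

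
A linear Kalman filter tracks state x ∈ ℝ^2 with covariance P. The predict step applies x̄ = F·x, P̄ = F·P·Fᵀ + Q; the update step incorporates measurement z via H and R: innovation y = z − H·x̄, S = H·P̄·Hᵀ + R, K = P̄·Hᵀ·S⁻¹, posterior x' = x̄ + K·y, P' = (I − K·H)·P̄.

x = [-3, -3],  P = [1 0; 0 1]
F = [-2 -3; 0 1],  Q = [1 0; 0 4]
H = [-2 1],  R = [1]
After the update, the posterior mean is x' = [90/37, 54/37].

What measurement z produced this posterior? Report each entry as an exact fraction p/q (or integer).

x̄ = F·x = [15, -3]
P̄ = F·P·Fᵀ + Q = [14 -3; -3 5]
S = H·P̄·Hᵀ + R = [74]
K = P̄·Hᵀ·S⁻¹ = [-31/74; 11/74]
x' − x̄ = [-465/37, 165/37] = K·y
y = (KᵀK)⁻¹·Kᵀ·(x' − x̄) = [30]
z = y + H·x̄ = [30] + [-33] = [-3]

z = [-3]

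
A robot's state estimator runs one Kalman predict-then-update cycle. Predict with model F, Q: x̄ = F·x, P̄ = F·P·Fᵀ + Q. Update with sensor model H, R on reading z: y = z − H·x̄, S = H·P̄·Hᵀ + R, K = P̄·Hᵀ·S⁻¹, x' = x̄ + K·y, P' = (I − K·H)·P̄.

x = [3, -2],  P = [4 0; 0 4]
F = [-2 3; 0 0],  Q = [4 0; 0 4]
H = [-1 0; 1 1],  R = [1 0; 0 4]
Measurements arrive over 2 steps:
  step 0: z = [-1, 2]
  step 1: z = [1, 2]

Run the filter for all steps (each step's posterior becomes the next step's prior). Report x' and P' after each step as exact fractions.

step 0: x' = [29/32, 35/64], P' = [7/8 -7/16; -7/16 71/32]
step 1: x' = [-6326/9679, 12842/9679], P' = [8376/9679 -4188/9679; -4188/9679 21452/9679]

step 0: x̄ = F·x = [-12, 0]
step 0: P̄ = F·P·Fᵀ + Q = [56 0; 0 4]
step 0: y = z − H·x̄ = [-13, 14]
step 0: S = H·P̄·Hᵀ + R = [57 -56; -56 64]
step 0: K = P̄·Hᵀ·S⁻¹ = [-7/8 7/64; 7/16 57/128]
step 0: x' = x̄ + K·y = [29/32, 35/64]
step 0: P' = (I − K·H)·P̄ = [7/8 -7/16; -7/16 71/32]
step 1: x̄ = F·x = [-11/64, 0]
step 1: P̄ = F·P·Fᵀ + Q = [1047/32 0; 0 4]
step 1: y = z − H·x̄ = [53/64, 139/64]
step 1: S = H·P̄·Hᵀ + R = [1079/32 -1047/32; -1047/32 1303/32]
step 1: K = P̄·Hᵀ·S⁻¹ = [-8376/9679 1047/9679; 4188/9679 4316/9679]
step 1: x' = x̄ + K·y = [-6326/9679, 12842/9679]
step 1: P' = (I − K·H)·P̄ = [8376/9679 -4188/9679; -4188/9679 21452/9679]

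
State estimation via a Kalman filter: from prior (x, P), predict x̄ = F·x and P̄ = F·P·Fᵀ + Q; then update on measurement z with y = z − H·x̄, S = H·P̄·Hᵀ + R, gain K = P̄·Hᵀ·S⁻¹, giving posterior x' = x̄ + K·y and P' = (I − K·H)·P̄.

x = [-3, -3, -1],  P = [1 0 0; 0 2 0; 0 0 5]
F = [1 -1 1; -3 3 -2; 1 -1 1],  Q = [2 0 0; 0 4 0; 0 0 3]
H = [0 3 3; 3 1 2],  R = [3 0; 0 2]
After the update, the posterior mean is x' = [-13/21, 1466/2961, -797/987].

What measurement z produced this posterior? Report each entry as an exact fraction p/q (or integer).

z = [-1, -3]

x̄ = F·x = [-1, 2, -1]
P̄ = F·P·Fᵀ + Q = [10 -19 8; -19 51 -19; 8 -19 11]
S = H·P̄·Hᵀ + R = [219 -51; -51 93]
K = P̄·Hᵀ·S⁻¹ = [-2/21 5/21; 1114/2961 -790/2961; -95/1974 521/1974]
x' − x̄ = [8/21, -4456/2961, 190/987] = K·y
y = (KᵀK)⁻¹·Kᵀ·(x' − x̄) = [-4, 0]
z = y + H·x̄ = [-4, 0] + [3, -3] = [-1, -3]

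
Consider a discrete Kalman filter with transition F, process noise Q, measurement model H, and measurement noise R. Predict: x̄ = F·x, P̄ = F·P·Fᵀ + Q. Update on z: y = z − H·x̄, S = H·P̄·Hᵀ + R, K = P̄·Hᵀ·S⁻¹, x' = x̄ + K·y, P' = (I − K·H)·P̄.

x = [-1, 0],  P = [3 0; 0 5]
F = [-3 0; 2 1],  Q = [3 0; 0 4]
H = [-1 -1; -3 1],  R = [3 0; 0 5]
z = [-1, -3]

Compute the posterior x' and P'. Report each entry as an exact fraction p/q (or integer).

x' = [685/687, -86/687]
P' = [322/687 106/687; 106/687 1123/687]

x̄ = F·x = [3, -2]
P̄ = F·P·Fᵀ + Q = [30 -18; -18 21]
y = z − H·x̄ = [0, 8]
S = H·P̄·Hᵀ + R = [18 33; 33 404]
K = P̄·Hᵀ·S⁻¹ = [-428/2061 -172/687; -1229/2061 161/687]
x' = x̄ + K·y = [685/687, -86/687]
P' = (I − K·H)·P̄ = [322/687 106/687; 106/687 1123/687]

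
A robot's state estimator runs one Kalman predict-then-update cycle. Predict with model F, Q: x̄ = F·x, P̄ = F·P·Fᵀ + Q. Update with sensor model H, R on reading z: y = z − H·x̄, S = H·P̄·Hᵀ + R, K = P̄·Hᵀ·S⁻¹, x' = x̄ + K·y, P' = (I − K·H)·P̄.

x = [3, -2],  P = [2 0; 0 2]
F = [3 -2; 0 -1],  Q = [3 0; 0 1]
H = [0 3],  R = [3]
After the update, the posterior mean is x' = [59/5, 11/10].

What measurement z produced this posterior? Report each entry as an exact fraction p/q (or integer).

x̄ = F·x = [13, 2]
P̄ = F·P·Fᵀ + Q = [29 4; 4 3]
S = H·P̄·Hᵀ + R = [30]
K = P̄·Hᵀ·S⁻¹ = [2/5; 3/10]
x' − x̄ = [-6/5, -9/10] = K·y
y = (KᵀK)⁻¹·Kᵀ·(x' − x̄) = [-3]
z = y + H·x̄ = [-3] + [6] = [3]

z = [3]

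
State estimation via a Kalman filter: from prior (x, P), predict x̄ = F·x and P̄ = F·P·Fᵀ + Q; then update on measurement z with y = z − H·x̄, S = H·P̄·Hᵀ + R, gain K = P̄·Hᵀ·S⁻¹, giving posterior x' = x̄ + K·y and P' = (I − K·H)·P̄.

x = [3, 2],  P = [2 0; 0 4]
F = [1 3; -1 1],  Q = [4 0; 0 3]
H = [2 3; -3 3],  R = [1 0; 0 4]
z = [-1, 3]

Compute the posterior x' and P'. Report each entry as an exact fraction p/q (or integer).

x̄ = F·x = [9, -1]
P̄ = F·P·Fᵀ + Q = [42 10; 10 9]
y = z − H·x̄ = [-16, 33]
S = H·P̄·Hᵀ + R = [370 -201; -201 283]
K = P̄·Hᵀ·S⁻¹ = [12966/64309 -12606/64309; 1814/9187 1191/9187]
x' = x̄ + K·y = [-44673/64309, 1092/9187]
P' = (I − K·H)·P̄ = [12678/64309 -590/9187; -590/9187 998/9187]

x' = [-44673/64309, 1092/9187]
P' = [12678/64309 -590/9187; -590/9187 998/9187]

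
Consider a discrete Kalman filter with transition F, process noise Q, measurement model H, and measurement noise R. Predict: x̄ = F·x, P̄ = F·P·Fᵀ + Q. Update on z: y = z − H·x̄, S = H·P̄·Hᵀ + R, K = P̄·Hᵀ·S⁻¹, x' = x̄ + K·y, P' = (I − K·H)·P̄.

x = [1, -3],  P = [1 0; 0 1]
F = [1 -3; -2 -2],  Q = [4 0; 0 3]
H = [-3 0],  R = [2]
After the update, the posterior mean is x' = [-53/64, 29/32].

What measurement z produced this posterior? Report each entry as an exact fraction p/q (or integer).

z = [3]

x̄ = F·x = [10, 4]
P̄ = F·P·Fᵀ + Q = [14 4; 4 11]
S = H·P̄·Hᵀ + R = [128]
K = P̄·Hᵀ·S⁻¹ = [-21/64; -3/32]
x' − x̄ = [-693/64, -99/32] = K·y
y = (KᵀK)⁻¹·Kᵀ·(x' − x̄) = [33]
z = y + H·x̄ = [33] + [-30] = [3]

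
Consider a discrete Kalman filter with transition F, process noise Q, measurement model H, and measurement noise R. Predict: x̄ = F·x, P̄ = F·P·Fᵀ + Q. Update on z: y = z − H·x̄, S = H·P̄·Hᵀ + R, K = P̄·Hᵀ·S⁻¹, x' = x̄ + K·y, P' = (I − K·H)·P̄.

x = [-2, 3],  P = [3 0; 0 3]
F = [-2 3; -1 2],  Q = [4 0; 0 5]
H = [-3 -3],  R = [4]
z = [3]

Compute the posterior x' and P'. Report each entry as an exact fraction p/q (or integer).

x̄ = F·x = [13, 8]
P̄ = F·P·Fᵀ + Q = [43 24; 24 20]
y = z − H·x̄ = [66]
S = H·P̄·Hᵀ + R = [1003]
K = P̄·Hᵀ·S⁻¹ = [-201/1003; -132/1003]
x' = x̄ + K·y = [-227/1003, -688/1003]
P' = (I − K·H)·P̄ = [2728/1003 -2460/1003; -2460/1003 2636/1003]

x' = [-227/1003, -688/1003]
P' = [2728/1003 -2460/1003; -2460/1003 2636/1003]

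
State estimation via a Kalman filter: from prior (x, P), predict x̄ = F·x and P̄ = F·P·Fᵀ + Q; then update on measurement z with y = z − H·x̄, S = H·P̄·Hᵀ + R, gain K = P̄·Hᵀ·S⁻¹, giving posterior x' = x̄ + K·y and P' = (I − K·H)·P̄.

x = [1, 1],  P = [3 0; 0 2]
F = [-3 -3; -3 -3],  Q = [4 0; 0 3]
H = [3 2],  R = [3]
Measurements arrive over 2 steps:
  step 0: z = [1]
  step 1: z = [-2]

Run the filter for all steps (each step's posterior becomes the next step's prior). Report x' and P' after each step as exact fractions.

step 0: x̄ = F·x = [-6, -6]
step 0: P̄ = F·P·Fᵀ + Q = [49 45; 45 48]
step 0: y = z − H·x̄ = [31]
step 0: S = H·P̄·Hᵀ + R = [1176]
step 0: K = P̄·Hᵀ·S⁻¹ = [79/392; 11/56]
step 0: x' = x̄ + K·y = [97/392, 5/56]
step 0: P' = (I − K·H)·P̄ = [485/392 -87/56; -87/56 21/8]
step 1: x̄ = F·x = [-99/98, -99/98]
step 1: P̄ = F·P·Fᵀ + Q = [529/49 333/49; 333/49 480/49]
step 1: y = z − H·x̄ = [299/98]
step 1: S = H·P̄·Hᵀ + R = [10824/49]
step 1: K = P̄·Hᵀ·S⁻¹ = [751/3608; 653/3608]
step 1: x' = x̄ + K·y = [-2707/7216, -3305/7216]
step 1: P' = (I − K·H)·P̄ = [4421/3608 -5505/3608; -5505/3608 9237/3608]

step 0: x' = [97/392, 5/56], P' = [485/392 -87/56; -87/56 21/8]
step 1: x' = [-2707/7216, -3305/7216], P' = [4421/3608 -5505/3608; -5505/3608 9237/3608]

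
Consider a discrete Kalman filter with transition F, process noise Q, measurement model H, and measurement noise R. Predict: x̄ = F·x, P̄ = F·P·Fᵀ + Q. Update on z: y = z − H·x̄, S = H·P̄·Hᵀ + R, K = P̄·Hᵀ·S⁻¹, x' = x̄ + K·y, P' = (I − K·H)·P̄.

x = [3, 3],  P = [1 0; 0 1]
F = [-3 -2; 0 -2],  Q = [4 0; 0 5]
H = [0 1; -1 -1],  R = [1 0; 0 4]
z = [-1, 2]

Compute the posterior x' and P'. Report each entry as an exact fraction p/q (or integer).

x̄ = F·x = [-15, -6]
P̄ = F·P·Fᵀ + Q = [17 4; 4 9]
y = z − H·x̄ = [5, -19]
S = H·P̄·Hᵀ + R = [10 -13; -13 38]
K = P̄·Hᵀ·S⁻¹ = [-121/211 -158/211; 173/211 -13/211]
x' = x̄ + K·y = [-768/211, -154/211]
P' = (I − K·H)·P̄ = [753/211 -121/211; -121/211 173/211]

x' = [-768/211, -154/211]
P' = [753/211 -121/211; -121/211 173/211]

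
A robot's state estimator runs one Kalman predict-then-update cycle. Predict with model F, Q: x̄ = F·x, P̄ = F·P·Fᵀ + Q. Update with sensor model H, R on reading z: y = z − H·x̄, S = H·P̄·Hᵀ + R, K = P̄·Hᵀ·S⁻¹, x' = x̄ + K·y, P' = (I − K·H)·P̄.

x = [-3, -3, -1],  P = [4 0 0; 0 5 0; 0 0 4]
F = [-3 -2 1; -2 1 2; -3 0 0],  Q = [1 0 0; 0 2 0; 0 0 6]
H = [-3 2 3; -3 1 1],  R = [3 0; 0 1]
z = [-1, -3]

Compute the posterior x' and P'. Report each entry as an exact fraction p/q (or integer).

x' = [33099/31291, -65291/31291, 67221/31291]
P' = [72662/93873 74993/31291 -19070/31291; 74993/31291 399627/31291 -181914/31291; -19070/31291 -181914/31291 112890/31291]

x̄ = F·x = [14, 1, 9]
P̄ = F·P·Fᵀ + Q = [61 22 36; 22 39 24; 36 24 42]
y = z − H·x̄ = [12, 29]
S = H·P̄·Hᵀ + R = [462 243; 243 331]
K = P̄·Hᵀ·S⁻¹ = [20114/93873 -16739/31291; 9511/31291 -7266/31291; 10684/31291 -11814/31291]
x' = x̄ + K·y = [33099/31291, -65291/31291, 67221/31291]
P' = (I − K·H)·P̄ = [72662/93873 74993/31291 -19070/31291; 74993/31291 399627/31291 -181914/31291; -19070/31291 -181914/31291 112890/31291]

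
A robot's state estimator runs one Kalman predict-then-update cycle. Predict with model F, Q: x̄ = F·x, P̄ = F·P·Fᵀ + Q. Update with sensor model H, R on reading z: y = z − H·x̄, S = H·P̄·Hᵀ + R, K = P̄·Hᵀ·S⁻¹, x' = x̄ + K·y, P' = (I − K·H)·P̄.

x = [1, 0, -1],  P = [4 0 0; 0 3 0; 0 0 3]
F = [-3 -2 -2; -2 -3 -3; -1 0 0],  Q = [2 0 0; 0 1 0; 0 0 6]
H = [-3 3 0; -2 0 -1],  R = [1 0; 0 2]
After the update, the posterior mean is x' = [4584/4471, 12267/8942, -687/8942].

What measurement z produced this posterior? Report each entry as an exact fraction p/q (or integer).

z = [1, -2]

x̄ = F·x = [-1, 1, -1]
P̄ = F·P·Fᵀ + Q = [62 60 12; 60 71 8; 12 8 10]
S = H·P̄·Hᵀ + R = [118 24; 24 308]
K = P̄·Hᵀ·S⁻¹ = [177/4471 -1988/4471; 3309/8942 -1987/4471; -360/4471 -931/8942]
x' − x̄ = [9055/4471, 3325/8942, 8255/8942] = K·y
y = (KᵀK)⁻¹·Kᵀ·(x' − x̄) = [-5, -5]
z = y + H·x̄ = [-5, -5] + [6, 3] = [1, -2]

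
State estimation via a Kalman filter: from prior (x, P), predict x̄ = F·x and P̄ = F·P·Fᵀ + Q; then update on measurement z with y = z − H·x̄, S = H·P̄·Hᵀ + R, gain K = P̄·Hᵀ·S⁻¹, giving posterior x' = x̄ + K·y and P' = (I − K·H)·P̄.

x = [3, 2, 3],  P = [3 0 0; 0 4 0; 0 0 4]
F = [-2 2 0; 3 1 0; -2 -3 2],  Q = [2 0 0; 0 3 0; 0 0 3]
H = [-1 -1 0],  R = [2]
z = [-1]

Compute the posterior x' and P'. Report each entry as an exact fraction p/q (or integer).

x' = [-126/23, 157/23, 30/23]
P' = [490/23 -470/23 144/23; -470/23 494/23 -186/23; 144/23 -186/23 659/23]

x̄ = F·x = [-2, 11, -6]
P̄ = F·P·Fᵀ + Q = [30 -10 -12; -10 34 -30; -12 -30 67]
y = z − H·x̄ = [8]
S = H·P̄·Hᵀ + R = [46]
K = P̄·Hᵀ·S⁻¹ = [-10/23; -12/23; 21/23]
x' = x̄ + K·y = [-126/23, 157/23, 30/23]
P' = (I − K·H)·P̄ = [490/23 -470/23 144/23; -470/23 494/23 -186/23; 144/23 -186/23 659/23]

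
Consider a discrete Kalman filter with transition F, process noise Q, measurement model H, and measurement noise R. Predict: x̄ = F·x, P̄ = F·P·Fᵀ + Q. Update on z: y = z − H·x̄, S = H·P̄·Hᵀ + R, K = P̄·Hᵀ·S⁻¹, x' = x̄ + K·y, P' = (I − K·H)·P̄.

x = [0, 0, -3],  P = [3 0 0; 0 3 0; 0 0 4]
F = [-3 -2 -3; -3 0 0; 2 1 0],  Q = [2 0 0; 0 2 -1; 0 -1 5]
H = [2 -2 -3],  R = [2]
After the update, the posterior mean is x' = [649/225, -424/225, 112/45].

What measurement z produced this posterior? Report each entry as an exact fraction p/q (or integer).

z = [2]

x̄ = F·x = [9, 0, 0]
P̄ = F·P·Fᵀ + Q = [77 27 -24; 27 29 -19; -24 -19 20]
S = H·P̄·Hᵀ + R = [450]
K = P̄·Hᵀ·S⁻¹ = [86/225; 53/450; -7/45]
x' − x̄ = [-1376/225, -424/225, 112/45] = K·y
y = (KᵀK)⁻¹·Kᵀ·(x' − x̄) = [-16]
z = y + H·x̄ = [-16] + [18] = [2]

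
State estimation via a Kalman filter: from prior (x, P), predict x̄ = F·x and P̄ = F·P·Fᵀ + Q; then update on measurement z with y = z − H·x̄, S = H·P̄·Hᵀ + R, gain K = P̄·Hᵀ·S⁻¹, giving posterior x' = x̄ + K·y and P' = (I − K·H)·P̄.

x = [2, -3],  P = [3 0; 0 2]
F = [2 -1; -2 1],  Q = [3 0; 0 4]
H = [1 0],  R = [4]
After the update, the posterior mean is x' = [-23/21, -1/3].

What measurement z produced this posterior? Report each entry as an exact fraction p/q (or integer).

z = [-3]

x̄ = F·x = [7, -7]
P̄ = F·P·Fᵀ + Q = [17 -14; -14 18]
S = H·P̄·Hᵀ + R = [21]
K = P̄·Hᵀ·S⁻¹ = [17/21; -2/3]
x' − x̄ = [-170/21, 20/3] = K·y
y = (KᵀK)⁻¹·Kᵀ·(x' − x̄) = [-10]
z = y + H·x̄ = [-10] + [7] = [-3]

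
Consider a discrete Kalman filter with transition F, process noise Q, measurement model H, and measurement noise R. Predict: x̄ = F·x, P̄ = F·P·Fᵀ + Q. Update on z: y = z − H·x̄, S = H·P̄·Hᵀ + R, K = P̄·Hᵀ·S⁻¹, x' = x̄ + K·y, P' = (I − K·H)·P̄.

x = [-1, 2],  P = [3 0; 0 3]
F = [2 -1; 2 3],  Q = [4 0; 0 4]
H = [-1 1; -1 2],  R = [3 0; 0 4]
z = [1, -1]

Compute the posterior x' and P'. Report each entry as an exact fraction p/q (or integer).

x' = [-4561/1581, -2881/1581]
P' = [13156/1581 8116/1581; 8116/1581 6172/1581]

x̄ = F·x = [-4, 4]
P̄ = F·P·Fᵀ + Q = [19 3; 3 43]
y = z − H·x̄ = [-7, -13]
S = H·P̄·Hᵀ + R = [59 96; 96 183]
K = P̄·Hᵀ·S⁻¹ = [-560/527 769/1581; -216/527 1057/1581]
x' = x̄ + K·y = [-4561/1581, -2881/1581]
P' = (I − K·H)·P̄ = [13156/1581 8116/1581; 8116/1581 6172/1581]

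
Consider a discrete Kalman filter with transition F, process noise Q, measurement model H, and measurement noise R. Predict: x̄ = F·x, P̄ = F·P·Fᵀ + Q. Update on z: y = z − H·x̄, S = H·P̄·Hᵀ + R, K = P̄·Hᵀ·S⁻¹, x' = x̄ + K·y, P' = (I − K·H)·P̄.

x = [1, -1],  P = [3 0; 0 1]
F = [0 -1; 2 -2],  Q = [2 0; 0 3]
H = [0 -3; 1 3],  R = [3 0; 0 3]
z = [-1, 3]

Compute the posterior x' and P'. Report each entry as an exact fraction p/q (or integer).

x̄ = F·x = [1, 4]
P̄ = F·P·Fᵀ + Q = [3 2; 2 19]
y = z − H·x̄ = [11, -10]
S = H·P̄·Hᵀ + R = [174 -177; -177 189]
K = P̄·Hᵀ·S⁻¹ = [51/173 56/173; -110/519 59/519]
x' = x̄ + K·y = [174/173, 92/173]
P' = (I − K·H)·P̄ = [321/173 -51/173; -51/173 110/519]

x' = [174/173, 92/173]
P' = [321/173 -51/173; -51/173 110/519]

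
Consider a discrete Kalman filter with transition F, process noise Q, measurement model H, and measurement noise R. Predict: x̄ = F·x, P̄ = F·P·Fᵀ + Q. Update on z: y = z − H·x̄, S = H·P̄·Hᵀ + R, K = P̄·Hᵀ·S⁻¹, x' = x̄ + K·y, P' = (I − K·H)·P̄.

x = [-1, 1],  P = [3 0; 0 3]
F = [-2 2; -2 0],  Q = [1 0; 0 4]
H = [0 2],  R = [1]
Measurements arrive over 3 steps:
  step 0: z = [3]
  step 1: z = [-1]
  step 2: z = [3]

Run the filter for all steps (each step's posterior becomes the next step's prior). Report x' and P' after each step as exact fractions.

step 0: x̄ = F·x = [4, 2]
step 0: P̄ = F·P·Fᵀ + Q = [25 12; 12 16]
step 0: y = z − H·x̄ = [-1]
step 0: S = H·P̄·Hᵀ + R = [65]
step 0: K = P̄·Hᵀ·S⁻¹ = [24/65; 32/65]
step 0: x' = x̄ + K·y = [236/65, 98/65]
step 0: P' = (I − K·H)·P̄ = [1049/65 12/65; 12/65 16/65]
step 1: x̄ = F·x = [-276/65, -472/65]
step 1: P̄ = F·P·Fᵀ + Q = [4229/65 4148/65; 4148/65 4456/65]
step 1: y = z − H·x̄ = [879/65]
step 1: S = H·P̄·Hᵀ + R = [17889/65]
step 1: K = P̄·Hᵀ·S⁻¹ = [8296/17889; 8912/17889]
step 1: x' = x̄ + K·y = [12076/5963, -3128/5963]
step 1: P' = (I − K·H)·P̄ = [105061/17889 4148/17889; 4148/17889 4456/17889]
step 2: x̄ = F·x = [-30408/5963, -24152/5963]
step 2: P̄ = F·P·Fᵀ + Q = [422773/17889 403652/17889; 403652/17889 491800/17889]
step 2: y = z − H·x̄ = [66193/5963]
step 2: S = H·P̄·Hᵀ + R = [1985089/17889]
step 2: K = P̄·Hᵀ·S⁻¹ = [807304/1985089; 983600/1985089]
step 2: x' = x̄ + K·y = [-1161280/1985089, 2878344/1985089]
step 2: P' = (I − K·H)·P̄ = [10481429/1985089 403652/1985089; 403652/1985089 491800/1985089]

step 0: x' = [236/65, 98/65], P' = [1049/65 12/65; 12/65 16/65]
step 1: x' = [12076/5963, -3128/5963], P' = [105061/17889 4148/17889; 4148/17889 4456/17889]
step 2: x' = [-1161280/1985089, 2878344/1985089], P' = [10481429/1985089 403652/1985089; 403652/1985089 491800/1985089]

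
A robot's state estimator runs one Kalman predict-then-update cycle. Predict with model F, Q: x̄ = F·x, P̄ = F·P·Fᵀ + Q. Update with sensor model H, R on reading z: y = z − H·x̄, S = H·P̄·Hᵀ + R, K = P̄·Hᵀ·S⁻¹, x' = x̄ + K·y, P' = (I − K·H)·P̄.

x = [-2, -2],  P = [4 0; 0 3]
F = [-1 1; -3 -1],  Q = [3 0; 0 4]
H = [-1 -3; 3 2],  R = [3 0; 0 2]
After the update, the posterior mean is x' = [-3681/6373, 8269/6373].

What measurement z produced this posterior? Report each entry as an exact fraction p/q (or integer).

z = [-3, 1]

x̄ = F·x = [0, 8]
P̄ = F·P·Fᵀ + Q = [10 9; 9 43]
S = H·P̄·Hᵀ + R = [454 -387; -387 372]
K = P̄·Hᵀ·S⁻¹ = [1604/6373 2491/6373; -2535/6373 -2104/19119]
x' − x̄ = [-3681/6373, -42715/6373] = K·y
y = (KᵀK)⁻¹·Kᵀ·(x' − x̄) = [21, -15]
z = y + H·x̄ = [21, -15] + [-24, 16] = [-3, 1]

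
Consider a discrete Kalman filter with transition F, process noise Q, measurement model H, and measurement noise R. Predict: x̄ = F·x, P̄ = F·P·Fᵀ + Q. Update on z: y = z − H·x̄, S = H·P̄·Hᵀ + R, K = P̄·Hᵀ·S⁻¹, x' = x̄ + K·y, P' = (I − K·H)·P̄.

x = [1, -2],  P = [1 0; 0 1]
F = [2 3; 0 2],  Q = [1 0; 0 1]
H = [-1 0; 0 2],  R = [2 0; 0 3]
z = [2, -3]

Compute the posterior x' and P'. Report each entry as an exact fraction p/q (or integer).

x' = [-15/8, -15/8]
P' = [89/56 9/56; 9/56 33/56]

x̄ = F·x = [-4, -4]
P̄ = F·P·Fᵀ + Q = [14 6; 6 5]
y = z − H·x̄ = [-2, 5]
S = H·P̄·Hᵀ + R = [16 -12; -12 23]
K = P̄·Hᵀ·S⁻¹ = [-89/112 3/28; -9/112 11/28]
x' = x̄ + K·y = [-15/8, -15/8]
P' = (I − K·H)·P̄ = [89/56 9/56; 9/56 33/56]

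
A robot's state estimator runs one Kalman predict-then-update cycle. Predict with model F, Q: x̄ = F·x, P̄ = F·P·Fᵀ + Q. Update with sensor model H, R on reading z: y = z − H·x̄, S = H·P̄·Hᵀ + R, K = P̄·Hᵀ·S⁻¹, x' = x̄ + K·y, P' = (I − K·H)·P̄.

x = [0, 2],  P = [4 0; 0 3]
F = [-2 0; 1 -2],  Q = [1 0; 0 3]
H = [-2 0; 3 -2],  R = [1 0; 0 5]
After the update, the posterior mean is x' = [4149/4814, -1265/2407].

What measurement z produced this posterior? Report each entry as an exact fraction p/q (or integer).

x̄ = F·x = [0, -4]
P̄ = F·P·Fᵀ + Q = [17 -8; -8 19]
S = H·P̄·Hᵀ + R = [69 -134; -134 330]
K = P̄·Hᵀ·S⁻¹ = [-1121/2407 67/4814; -1514/2407 -1067/2407]
x' − x̄ = [4149/4814, 8363/2407] = K·y
y = (KᵀK)⁻¹·Kᵀ·(x' − x̄) = [-2, -5]
z = y + H·x̄ = [-2, -5] + [0, 8] = [-2, 3]

z = [-2, 3]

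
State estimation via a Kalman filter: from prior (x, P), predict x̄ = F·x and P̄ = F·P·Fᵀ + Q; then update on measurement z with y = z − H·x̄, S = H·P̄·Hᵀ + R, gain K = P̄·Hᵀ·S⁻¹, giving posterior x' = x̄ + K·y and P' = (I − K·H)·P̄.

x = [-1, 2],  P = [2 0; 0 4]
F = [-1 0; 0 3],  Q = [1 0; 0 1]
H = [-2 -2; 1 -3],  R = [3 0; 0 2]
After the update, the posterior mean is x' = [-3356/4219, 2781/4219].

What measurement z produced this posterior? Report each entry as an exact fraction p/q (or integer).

x̄ = F·x = [1, 6]
P̄ = F·P·Fᵀ + Q = [3 0; 0 37]
S = H·P̄·Hᵀ + R = [163 216; 216 338]
K = P̄·Hᵀ·S⁻¹ = [-1338/4219 1785/8438; -518/4219 -2109/8438]
x' − x̄ = [-7575/4219, -22533/4219] = K·y
y = (KᵀK)⁻¹·Kᵀ·(x' − x̄) = [15, 14]
z = y + H·x̄ = [15, 14] + [-14, -17] = [1, -3]

z = [1, -3]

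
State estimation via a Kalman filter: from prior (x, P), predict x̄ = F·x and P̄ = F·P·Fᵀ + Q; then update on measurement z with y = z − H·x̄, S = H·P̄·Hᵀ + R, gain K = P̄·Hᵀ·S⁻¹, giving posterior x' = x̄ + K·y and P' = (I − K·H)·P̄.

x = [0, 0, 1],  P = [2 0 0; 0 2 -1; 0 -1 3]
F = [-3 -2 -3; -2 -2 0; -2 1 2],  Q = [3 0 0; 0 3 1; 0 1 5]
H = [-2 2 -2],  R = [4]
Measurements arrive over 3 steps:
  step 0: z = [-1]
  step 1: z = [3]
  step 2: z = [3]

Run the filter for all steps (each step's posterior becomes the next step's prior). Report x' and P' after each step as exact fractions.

step 0: x' = [-129/70, 6/35, 173/70], P' = [811/35 382/35 -402/35; 382/35 649/35 271/35; -402/35 271/35 684/35]
step 1: x' = [-56457/7472, -5019/1868, 1594/467], P' = [1282421/3736 136867/934 -91343/467; 136867/934 39043/467 -28795/467; -91343/467 -28795/467 63080/467]
step 2: x' = [-160348/105869, -26164942/5187581, -26021762/5187581], P' = [58565598/105869 23106182/105869 -35346231/105869; 23106182/105869 573064727/5187581 -551808161/5187581; -35346231/105869 -551808161/5187581 1187124968/5187581]

step 0: x̄ = F·x = [-3, 0, 2]
step 0: P̄ = F·P·Fᵀ + Q = [44 14 -3; 14 19 9; -3 9 23]
step 0: y = z − H·x̄ = [-3]
step 0: S = H·P̄·Hᵀ + R = [140]
step 0: K = P̄·Hᵀ·S⁻¹ = [-27/70; -2/35; -11/70]
step 0: x' = x̄ + K·y = [-129/70, 6/35, 173/70]
step 0: P' = (I − K·H)·P̄ = [811/35 382/35 -402/35; 382/35 649/35 271/35; -402/35 271/35 684/35]
step 1: x̄ = F·x = [-78/35, 117/35, 44/5]
step 1: P̄ = F·P·Fᵀ + Q = [16756/35 10496/35 -293/5; 10496/35 9001/35 467/5; -293/5 467/5 1368/5]
step 1: y = z − H·x̄ = [331/35]
step 1: S = H·P̄·Hᵀ + R = [14944/35]
step 1: K = P̄·Hᵀ·S⁻¹ = [-4209/7472; -1191/1868; -266/467]
step 1: x' = x̄ + K·y = [-56457/7472, -5019/1868, 1594/467]
step 1: P' = (I − K·H)·P̄ = [1282421/3736 136867/934 -91343/467; 136867/934 39043/467 -28795/467; -91343/467 -28795/467 63080/467]
step 2: x̄ = F·x = [133011/7472, 76533/3736, 71923/3736]
step 2: P̄ = F·P·Fᵀ + Q = [7996037/3736 4325979/1868 3100993/1868; 4325979/1868 2692503/934 2362021/934; 3100993/1868 2362021/934 2553477/934]
step 2: y = z − H·x̄ = [134999/3736]
step 2: S = H·P̄·Hᵀ + R = [5187581/934]
step 2: K = P̄·Hᵀ·S⁻¹ = [-113185/211738; -3665015/5187581; -3483905/5187581]
step 2: x' = x̄ + K·y = [-160348/105869, -26164942/5187581, -26021762/5187581]
step 2: P' = (I − K·H)·P̄ = [58565598/105869 23106182/105869 -35346231/105869; 23106182/105869 573064727/5187581 -551808161/5187581; -35346231/105869 -551808161/5187581 1187124968/5187581]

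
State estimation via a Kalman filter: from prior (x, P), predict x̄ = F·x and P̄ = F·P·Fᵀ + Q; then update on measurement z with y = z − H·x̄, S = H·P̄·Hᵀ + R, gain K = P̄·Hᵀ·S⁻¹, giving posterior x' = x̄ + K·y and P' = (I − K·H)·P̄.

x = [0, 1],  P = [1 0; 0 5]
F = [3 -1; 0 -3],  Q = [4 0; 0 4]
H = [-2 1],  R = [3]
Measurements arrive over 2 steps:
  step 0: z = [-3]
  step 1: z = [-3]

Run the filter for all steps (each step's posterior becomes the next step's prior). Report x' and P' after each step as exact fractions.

step 0: x̄ = F·x = [-1, -3]
step 0: P̄ = F·P·Fᵀ + Q = [18 15; 15 49]
step 0: y = z − H·x̄ = [-2]
step 0: S = H·P̄·Hᵀ + R = [64]
step 0: K = P̄·Hᵀ·S⁻¹ = [-21/64; 19/64]
step 0: x' = x̄ + K·y = [-11/32, -115/32]
step 0: P' = (I − K·H)·P̄ = [711/64 1359/64; 1359/64 2775/64]
step 1: x̄ = F·x = [41/16, 345/32]
step 1: P̄ = F·P·Fᵀ + Q = [319/16 -1953/32; -1953/32 25231/64]
step 1: y = z − H·x̄ = [-277/32]
step 1: S = H·P̄·Hᵀ + R = [46151/64]
step 1: K = P̄·Hᵀ·S⁻¹ = [-6458/46151; 33043/46151]
step 1: x' = x̄ + K·y = [174164/46151, 211537/46151]
step 1: P' = (I − K·H)·P̄ = [268483/46151 517592/46151; 517592/46151 1134313/46151]

step 0: x' = [-11/32, -115/32], P' = [711/64 1359/64; 1359/64 2775/64]
step 1: x' = [174164/46151, 211537/46151], P' = [268483/46151 517592/46151; 517592/46151 1134313/46151]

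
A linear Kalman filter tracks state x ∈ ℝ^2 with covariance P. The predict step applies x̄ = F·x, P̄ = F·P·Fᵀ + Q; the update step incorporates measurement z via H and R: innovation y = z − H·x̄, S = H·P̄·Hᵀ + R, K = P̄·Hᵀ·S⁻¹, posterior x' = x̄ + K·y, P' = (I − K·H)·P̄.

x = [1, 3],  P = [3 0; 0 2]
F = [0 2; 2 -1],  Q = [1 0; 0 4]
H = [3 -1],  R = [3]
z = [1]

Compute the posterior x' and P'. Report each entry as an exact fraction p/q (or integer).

x̄ = F·x = [6, -1]
P̄ = F·P·Fᵀ + Q = [9 -4; -4 18]
y = z − H·x̄ = [-18]
S = H·P̄·Hᵀ + R = [126]
K = P̄·Hᵀ·S⁻¹ = [31/126; -5/21]
x' = x̄ + K·y = [11/7, 23/7]
P' = (I − K·H)·P̄ = [173/126 71/21; 71/21 76/7]

x' = [11/7, 23/7]
P' = [173/126 71/21; 71/21 76/7]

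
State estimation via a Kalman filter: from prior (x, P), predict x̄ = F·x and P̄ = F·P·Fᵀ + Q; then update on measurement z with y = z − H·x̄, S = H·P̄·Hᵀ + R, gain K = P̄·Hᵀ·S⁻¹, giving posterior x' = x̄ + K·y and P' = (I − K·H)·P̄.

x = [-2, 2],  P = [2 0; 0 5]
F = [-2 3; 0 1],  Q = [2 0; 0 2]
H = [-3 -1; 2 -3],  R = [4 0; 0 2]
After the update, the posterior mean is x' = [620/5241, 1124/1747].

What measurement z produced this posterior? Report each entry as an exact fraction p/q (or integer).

x̄ = F·x = [10, 2]
P̄ = F·P·Fᵀ + Q = [55 15; 15 7]
S = H·P̄·Hᵀ + R = [596 -204; -204 105]
K = P̄·Hᵀ·S⁻¹ = [-470/1747 505/5241; -302/1747 -437/1747]
x' − x̄ = [-51790/5241, -2370/1747] = K·y
y = (KᵀK)⁻¹·Kᵀ·(x' − x̄) = [31, -16]
z = y + H·x̄ = [31, -16] + [-32, 14] = [-1, -2]

z = [-1, -2]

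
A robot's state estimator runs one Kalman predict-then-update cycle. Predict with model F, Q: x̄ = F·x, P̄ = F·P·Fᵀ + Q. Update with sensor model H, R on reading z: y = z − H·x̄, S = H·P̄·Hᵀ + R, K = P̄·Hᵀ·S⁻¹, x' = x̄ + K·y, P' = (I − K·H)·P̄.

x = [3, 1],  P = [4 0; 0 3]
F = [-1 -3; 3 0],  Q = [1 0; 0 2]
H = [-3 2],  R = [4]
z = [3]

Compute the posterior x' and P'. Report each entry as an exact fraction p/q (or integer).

x̄ = F·x = [-6, 9]
P̄ = F·P·Fᵀ + Q = [32 -12; -12 38]
y = z − H·x̄ = [-33]
S = H·P̄·Hᵀ + R = [588]
K = P̄·Hᵀ·S⁻¹ = [-10/49; 4/21]
x' = x̄ + K·y = [36/49, 19/7]
P' = (I − K·H)·P̄ = [368/49 76/7; 76/7 50/3]

x' = [36/49, 19/7]
P' = [368/49 76/7; 76/7 50/3]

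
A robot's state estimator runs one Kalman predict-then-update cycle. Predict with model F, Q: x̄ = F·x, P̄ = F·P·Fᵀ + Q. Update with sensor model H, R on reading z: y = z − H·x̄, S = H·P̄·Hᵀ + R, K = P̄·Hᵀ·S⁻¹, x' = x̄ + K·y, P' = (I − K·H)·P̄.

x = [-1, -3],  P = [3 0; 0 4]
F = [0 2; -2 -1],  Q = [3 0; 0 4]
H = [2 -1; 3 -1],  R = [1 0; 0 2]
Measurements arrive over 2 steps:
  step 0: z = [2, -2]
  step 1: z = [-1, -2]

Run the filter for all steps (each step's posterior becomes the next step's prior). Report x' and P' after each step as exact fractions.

step 0: x' = [-1133/813, -989/271], P' = [986/813 732/271; 732/271 1804/271]
step 1: x' = [-498373/910673, 124429/910673], P' = [530814/910673 1086944/910673; 1086944/910673 2777744/910673]

step 0: x̄ = F·x = [-6, 5]
step 0: P̄ = F·P·Fᵀ + Q = [19 -8; -8 20]
step 0: y = z − H·x̄ = [19, 21]
step 0: S = H·P̄·Hᵀ + R = [129 174; 174 241]
step 0: K = P̄·Hᵀ·S⁻¹ = [-224/813 127/271; -340/271 196/271]
step 0: x' = x̄ + K·y = [-1133/813, -989/271]
step 0: P' = (I − K·H)·P̄ = [986/813 732/271; 732/271 1804/271]
step 1: x̄ = F·x = [-1978/271, 5233/813]
step 1: P̄ = F·P·Fᵀ + Q = [8029/271 -6536/271; -6536/271 21392/813]
step 1: y = z − H·x̄ = [16288/813, 79/3]
step 1: S = H·P̄·Hᵀ + R = [196985/813 974/3; 974/3 1319/3]
step 1: K = P̄·Hᵀ·S⁻¹ = [-25316/910673 252749/910673; -603856/910673 241544/910673]
step 1: x' = x̄ + K·y = [-498373/910673, 124429/910673]
step 1: P' = (I − K·H)·P̄ = [530814/910673 1086944/910673; 1086944/910673 2777744/910673]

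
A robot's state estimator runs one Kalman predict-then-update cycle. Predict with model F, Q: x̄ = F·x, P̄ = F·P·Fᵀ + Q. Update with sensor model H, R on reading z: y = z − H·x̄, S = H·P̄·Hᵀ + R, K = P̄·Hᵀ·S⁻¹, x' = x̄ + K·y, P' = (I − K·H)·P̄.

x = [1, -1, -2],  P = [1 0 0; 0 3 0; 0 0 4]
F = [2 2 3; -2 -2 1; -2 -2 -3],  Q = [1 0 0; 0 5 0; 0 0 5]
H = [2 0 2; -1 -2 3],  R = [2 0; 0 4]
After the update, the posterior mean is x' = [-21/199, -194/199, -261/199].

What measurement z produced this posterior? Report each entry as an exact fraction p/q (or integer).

z = [-3, -2]

x̄ = F·x = [-6, -2, 6]
P̄ = F·P·Fᵀ + Q = [53 -4 -52; -4 25 4; -52 4 57]
S = H·P̄·Hᵀ + R = [26 28; 28 918]
K = P̄·Hᵀ·S⁻¹ = [1866/5771 -2641/11542; 238/5771 -221/5771; 790/5771 2655/11542]
x' − x̄ = [1173/199, 204/199, -1455/199] = K·y
y = (KᵀK)⁻¹·Kᵀ·(x' − x̄) = [-3, -30]
z = y + H·x̄ = [-3, -30] + [0, 28] = [-3, -2]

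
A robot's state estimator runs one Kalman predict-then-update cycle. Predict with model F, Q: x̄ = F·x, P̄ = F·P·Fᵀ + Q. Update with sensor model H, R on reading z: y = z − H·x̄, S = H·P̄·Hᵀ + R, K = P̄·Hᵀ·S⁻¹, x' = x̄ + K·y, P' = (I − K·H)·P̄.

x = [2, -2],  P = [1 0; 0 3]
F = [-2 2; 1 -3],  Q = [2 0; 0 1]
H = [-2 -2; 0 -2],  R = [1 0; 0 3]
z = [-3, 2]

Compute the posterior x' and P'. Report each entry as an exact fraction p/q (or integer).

x' = [788/431, -242/431]
P' = [2006/2155 -1524/2155; -1524/2155 1551/2155]

x̄ = F·x = [-8, 8]
P̄ = F·P·Fᵀ + Q = [18 -20; -20 29]
y = z − H·x̄ = [-3, 18]
S = H·P̄·Hᵀ + R = [29 36; 36 119]
K = P̄·Hᵀ·S⁻¹ = [-964/2155 1016/2155; -54/2155 -1034/2155]
x' = x̄ + K·y = [788/431, -242/431]
P' = (I − K·H)·P̄ = [2006/2155 -1524/2155; -1524/2155 1551/2155]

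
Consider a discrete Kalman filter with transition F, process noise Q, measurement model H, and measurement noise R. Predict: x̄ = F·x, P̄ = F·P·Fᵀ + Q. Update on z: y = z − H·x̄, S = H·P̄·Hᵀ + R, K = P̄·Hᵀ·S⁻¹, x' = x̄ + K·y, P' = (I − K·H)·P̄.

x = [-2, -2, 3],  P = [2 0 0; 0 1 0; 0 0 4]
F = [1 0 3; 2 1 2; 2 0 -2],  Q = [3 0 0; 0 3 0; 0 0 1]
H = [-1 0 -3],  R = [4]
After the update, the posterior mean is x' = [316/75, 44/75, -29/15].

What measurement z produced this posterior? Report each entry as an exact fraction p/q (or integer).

x̄ = F·x = [7, 0, -10]
P̄ = F·P·Fᵀ + Q = [41 28 -20; 28 28 -8; -20 -8 25]
S = H·P̄·Hᵀ + R = [150]
K = P̄·Hᵀ·S⁻¹ = [19/150; -2/75; -11/30]
x' − x̄ = [-209/75, 44/75, 121/15] = K·y
y = (KᵀK)⁻¹·Kᵀ·(x' − x̄) = [-22]
z = y + H·x̄ = [-22] + [23] = [1]

z = [1]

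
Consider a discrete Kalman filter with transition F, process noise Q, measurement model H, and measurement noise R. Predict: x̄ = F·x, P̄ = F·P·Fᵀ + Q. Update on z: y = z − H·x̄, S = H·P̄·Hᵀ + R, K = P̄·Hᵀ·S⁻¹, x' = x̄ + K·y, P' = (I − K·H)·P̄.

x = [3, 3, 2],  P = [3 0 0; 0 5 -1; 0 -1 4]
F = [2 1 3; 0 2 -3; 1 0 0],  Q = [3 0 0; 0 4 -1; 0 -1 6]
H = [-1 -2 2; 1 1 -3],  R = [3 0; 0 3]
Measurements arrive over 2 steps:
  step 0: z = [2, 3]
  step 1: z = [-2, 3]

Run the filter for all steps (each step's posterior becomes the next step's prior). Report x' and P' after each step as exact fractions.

step 0: x' = [163837/9589, -66553/9589, 23633/9589], P' = [413365/9589 -114862/9589 95986/9589; -114862/9589 52882/9589 -15667/9589; 95986/9589 -15667/9589 30217/9589]
step 1: x' = [118340808/42531911, -34188255/42531911, -11340875/42531911], P' = [5310743276/42531911 -1454535206/42531911 1269305414/42531911; -1454535206/42531911 466133159/42531911 -313278569/42531911; 1269305414/42531911 -313278569/42531911 330301601/42531911]

step 0: x̄ = F·x = [15, 0, 3]
step 0: P̄ = F·P·Fᵀ + Q = [50 -29 6; -29 72 -1; 6 -1 9]
step 0: y = z − H·x̄ = [11, -3]
step 0: S = H·P̄·Hᵀ + R = [245 -139; -139 118]
step 0: K = P̄·Hᵀ·S⁻¹ = [2777/9589 3515/9589; -7412/9589 -4993/9589; -1406/9589 -3444/9589]
step 0: x' = x̄ + K·y = [163837/9589, -66553/9589, 23633/9589]
step 0: P' = (I − K·H)·P̄ = [413365/9589 -114862/9589 95986/9589; -114862/9589 52882/9589 -15667/9589; 95986/9589 -15667/9589 30217/9589]
step 1: x̄ = F·x = [332020/9589, -204005/9589, 163837/9589]
step 1: P̄ = F·P·Fᵀ + Q = [2605444/9589 -1248554/9589 999826/9589; -1248554/9589 709841/9589 -527271/9589; 999826/9589 -527271/9589 470899/9589]
step 1: y = z − H·x̄ = [-422842/9589, 392263/9589]
step 1: S = H·P̄·Hᵀ + R = [2581819/9589 -2323896/9589; -2323896/9589 2249705/9589]
step 1: K = P̄·Hᵀ·S⁻¹ = [45645988/42531911 16097276/42531911; -34762750/42531911 -16188780/42531911; 5951642/42531911 -11625986/42531911]
step 1: x' = x̄ + K·y = [118340808/42531911, -34188255/42531911, -11340875/42531911]
step 1: P' = (I − K·H)·P̄ = [5310743276/42531911 -1454535206/42531911 1269305414/42531911; -1454535206/42531911 466133159/42531911 -313278569/42531911; 1269305414/42531911 -313278569/42531911 330301601/42531911]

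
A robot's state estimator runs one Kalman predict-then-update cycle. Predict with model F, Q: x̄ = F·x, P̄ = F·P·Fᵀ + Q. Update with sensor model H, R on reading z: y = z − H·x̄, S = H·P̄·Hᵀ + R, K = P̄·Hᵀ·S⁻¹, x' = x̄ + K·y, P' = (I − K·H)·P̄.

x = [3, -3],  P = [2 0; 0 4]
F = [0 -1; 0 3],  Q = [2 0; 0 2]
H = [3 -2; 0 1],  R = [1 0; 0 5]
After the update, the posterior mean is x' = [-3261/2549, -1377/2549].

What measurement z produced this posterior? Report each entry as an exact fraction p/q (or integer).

z = [-3, -3]

x̄ = F·x = [3, -9]
P̄ = F·P·Fᵀ + Q = [6 -12; -12 38]
S = H·P̄·Hᵀ + R = [351 -112; -112 43]
K = P̄·Hᵀ·S⁻¹ = [462/2549 492/2549; -560/2549 794/2549]
x' − x̄ = [-10908/2549, 21564/2549] = K·y
y = (KᵀK)⁻¹·Kᵀ·(x' − x̄) = [-30, 6]
z = y + H·x̄ = [-30, 6] + [27, -9] = [-3, -3]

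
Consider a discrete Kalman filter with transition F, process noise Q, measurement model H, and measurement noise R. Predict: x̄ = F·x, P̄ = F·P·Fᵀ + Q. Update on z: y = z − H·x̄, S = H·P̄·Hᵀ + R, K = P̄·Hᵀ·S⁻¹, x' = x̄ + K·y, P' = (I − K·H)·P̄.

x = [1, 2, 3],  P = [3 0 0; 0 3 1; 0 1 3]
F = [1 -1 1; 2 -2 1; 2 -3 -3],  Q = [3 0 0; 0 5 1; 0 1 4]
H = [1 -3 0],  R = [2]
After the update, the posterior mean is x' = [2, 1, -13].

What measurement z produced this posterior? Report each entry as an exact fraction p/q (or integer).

x̄ = F·x = [2, 1, -13]
P̄ = F·P·Fᵀ + Q = [10 12 6; 12 28 25; 6 25 88]
S = H·P̄·Hᵀ + R = [192]
K = P̄·Hᵀ·S⁻¹ = [-13/96; -3/8; -23/64]
x' − x̄ = [0, 0, 0] = K·y
y = (KᵀK)⁻¹·Kᵀ·(x' − x̄) = [0]
z = y + H·x̄ = [0] + [-1] = [-1]

z = [-1]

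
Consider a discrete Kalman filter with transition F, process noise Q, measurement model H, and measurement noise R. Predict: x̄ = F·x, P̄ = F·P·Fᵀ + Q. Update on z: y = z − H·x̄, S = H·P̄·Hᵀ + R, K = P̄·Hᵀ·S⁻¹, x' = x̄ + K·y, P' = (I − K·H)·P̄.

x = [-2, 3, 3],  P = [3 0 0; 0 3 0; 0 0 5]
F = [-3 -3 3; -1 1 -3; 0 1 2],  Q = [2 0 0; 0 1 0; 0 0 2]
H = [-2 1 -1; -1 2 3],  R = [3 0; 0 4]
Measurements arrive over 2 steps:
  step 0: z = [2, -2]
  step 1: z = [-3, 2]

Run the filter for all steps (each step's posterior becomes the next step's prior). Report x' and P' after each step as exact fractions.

step 0: x̄ = F·x = [6, -4, 9]
step 0: P̄ = F·P·Fᵀ + Q = [101 -45 21; -45 52 -27; 21 -27 25]
step 0: y = z − H·x̄ = [27, -15]
step 0: S = H·P̄·Hᵀ + R = [802 324; 324 268]
step 0: K = P̄·Hᵀ·S⁻¹ = [-3794/13745 -1978/13745; 1163/5498 -11/5498; -3149/13745 3807/13745]
step 0: x' = x̄ + K·y = [9702/13745, 4787/2749, -18423/13745]
step 0: P' = (I − K·H)·P̄ = [118269/13745 31433/2749 -67991/13745; 31433/2749 90097/5498 -19562/2749; -67991/13745 -19562/2749 47619/13745]
step 1: x̄ = F·x = [-31236/2749, 69502/13745, -12911/13745]
step 1: P̄ = F·P·Fᵀ + Q = [3744421/5498 -932463/5498 -64053/5498; -932463/5498 1300823/27490 32311/27490; -64053/5498 32311/27490 103937/27490]
step 1: y = z − H·x̄ = [-436008/13745, -228961/13745]
step 1: S = H·P̄·Hᵀ + R = [46839614/13745 32339628/13745; 32339628/13745 22964686/13745]
step 1: K = P̄·Hᵀ·S⁻¹ = [-195667612/542115109 -133674143/1084230218; 94936451/1084230218 40072063/1084230218; -86088145/542115109 258910907/1084230218]
step 1: x' = x̄ + K·y = [2320580455/1084230218, 1803432293/1084230218, 130319631/1084230218]
step 1: P' = (I − K·H)·P̄ = [1256454257/542115109 1353364601/542115109 -572541077/542115109; 1353364601/542115109 3992364145/1084230218 -852951806/542115109; -572541077/542115109 -852951806/542115109 550394783/542115109]

step 0: x' = [9702/13745, 4787/2749, -18423/13745], P' = [118269/13745 31433/2749 -67991/13745; 31433/2749 90097/5498 -19562/2749; -67991/13745 -19562/2749 47619/13745]
step 1: x' = [2320580455/1084230218, 1803432293/1084230218, 130319631/1084230218], P' = [1256454257/542115109 1353364601/542115109 -572541077/542115109; 1353364601/542115109 3992364145/1084230218 -852951806/542115109; -572541077/542115109 -852951806/542115109 550394783/542115109]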